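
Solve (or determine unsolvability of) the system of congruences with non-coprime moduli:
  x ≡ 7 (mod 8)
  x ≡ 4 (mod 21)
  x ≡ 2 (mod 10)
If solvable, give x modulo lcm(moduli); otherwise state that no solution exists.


Moduli 8, 21, 10 are not pairwise coprime, so CRT works modulo lcm(m_i) when all pairwise compatibility conditions hold.
Pairwise compatibility: gcd(m_i, m_j) must divide a_i - a_j for every pair.
Merge one congruence at a time:
  Start: x ≡ 7 (mod 8).
  Combine with x ≡ 4 (mod 21): gcd(8, 21) = 1; 4 - 7 = -3, which IS divisible by 1, so compatible.
    Write x = 7 + 8·t and substitute into x ≡ 4 (mod 21): 8·t ≡ 4 − 7 = -3 (mod 21).
    Reduce coefficients mod 21: 8·t ≡ 18 (mod 21).
    The inverse of 8 mod 21 is 8 (since 8·8 = 64 = 3·21 + 1), so t ≡ 8·18 = 144 ≡ 18 (mod 21).
    Then x = 7 + 8·18 = 151, valid modulo lcm(8, 21) = 168: x ≡ 151 (mod 168).
  Combine with x ≡ 2 (mod 10): gcd(168, 10) = 2, and 2 - 151 = -149 is NOT divisible by 2.
    ⇒ system is inconsistent (no integer solution).

No solution (the system is inconsistent).


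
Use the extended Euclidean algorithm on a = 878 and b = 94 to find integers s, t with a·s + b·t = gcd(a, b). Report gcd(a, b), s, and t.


Euclidean algorithm on (878, 94) — divide until remainder is 0:
  878 = 9 · 94 + 32
  94 = 2 · 32 + 30
  32 = 1 · 30 + 2
  30 = 15 · 2 + 0
gcd(878, 94) = 2.
Track Bezout coefficients alongside the remainders: start with r₀ = 878 = a·1 + b·0 (s = 1, t = 0) and r₁ = 94 = a·0 + b·1 (s = 0, t = 1); each new remainder r_{k+1} = r_{k-1} − q_k·r_k inherits s_{k+1} = s_{k-1} − q_k·s_k, t_{k+1} = t_{k-1} − q_k·t_k, so r_k = a·s_k + b·t_k at every step:
  q = 9: r = 32, s = 1 − 9·0 = 1, t = 0 − 9·1 = -9  (check: 878·1 + 94·(-9) = 32)
  q = 2: r = 30, s = 0 − 2·1 = -2, t = 1 − 2·(-9) = 19  (check: 878·(-2) + 94·19 = 30)
  q = 1: r = 2, s = 1 − 1·(-2) = 3, t = -9 − 1·19 = -28  (check: 878·3 + 94·(-28) = 2)
The row with r = 2 (the gcd) gives the Bezout coefficients s = 3, t = -28.
Result: 878 · (3) + 94 · (-28) = 2.

gcd(878, 94) = 2; s = 3, t = -28 (check: 878·3 + 94·(-28) = 2).


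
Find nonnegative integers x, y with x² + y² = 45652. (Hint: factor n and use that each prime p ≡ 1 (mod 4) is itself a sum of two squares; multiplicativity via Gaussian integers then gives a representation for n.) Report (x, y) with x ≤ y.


Step 1: Factor n = 45652 = 2^2 · 101 · 113.
Step 2: Check the mod-4 condition on each prime factor: 2 = 2 (special); 101 ≡ 1 (mod 4), exponent 1; 113 ≡ 1 (mod 4), exponent 1.
All primes ≡ 3 (mod 4) appear to even exponent (or don't appear), so by the two-squares theorem n IS expressible as a sum of two squares.
Step 3: Build a representation. Group n = k² · m with k = 2 and m = 101 · 113 = 11413 (a product of primes ≡ 1 (mod 4)); a representation of m scales to one of n via (k·x)² + (k·y)² = k²(x² + y²). Each prime p ≡ 1 (mod 4) is itself a sum of two squares; find a² by testing p − a² for a perfect square:
  101: 101 − 1² = 100 = 10² ⇒ 101 = 1² + 10².
  113: 113 − 1² = 112, 113 − 2² = 109, 113 − 3² = 104, 113 − 4² = 97, 113 − 5² = 88, 113 − 6² = 77, 113 − 7² = 64 = 8² ⇒ 113 = 7² + 8².
  Combine using the Brahmagupta–Fibonacci identity (a² + b²)(c² + d²) = (ac − bd)² + (ad + bc)² = (ac + bd)² + (ad − bc)²:
  101 · 113 = 11413: from (1² + 10²)(7² + 8²), take (1·7 − 10·8, 1·8 + 10·7) = (7 − 80, 8 + 70) = (-73, 78); dropping signs (only squares matter) gives (73, 78); check 73² + 78² = 5329 + 6084 = 11413 ✓.
  Scale by k = 2: (2·73, 2·78) = (146, 156).
Step 4: Order so x ≤ y and verify: 146² + 156² = 21316 + 24336 = 45652 = n. ✓

n = 45652 = 146² + 156² (one valid representation with x ≤ y).


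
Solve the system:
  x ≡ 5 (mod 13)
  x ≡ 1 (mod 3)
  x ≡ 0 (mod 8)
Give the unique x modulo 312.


Moduli 13, 3, 8 are pairwise coprime; by CRT there is a unique solution modulo M = 13 · 3 · 8 = 312.
Solve pairwise, accumulating the modulus:
  Start with x ≡ 5 (mod 13).
  Combine with x ≡ 1 (mod 3): since gcd(13, 3) = 1, we get a unique residue mod 39.
    Write x = 5 + 13·t and substitute into x ≡ 1 (mod 3): 13·t ≡ 1 − 5 = -4 (mod 3).
    Reduce coefficients mod 3: 1·t ≡ 2 (mod 3).
    So t ≡ 2 (mod 3).
    Then x = 5 + 13·2 = 31, valid modulo lcm(13, 3) = 39: x ≡ 31 (mod 39).
  Combine with x ≡ 0 (mod 8): since gcd(39, 8) = 1, we get a unique residue mod 312.
    Write x = 31 + 39·t and substitute into x ≡ 0 (mod 8): 39·t ≡ 0 − 31 = -31 (mod 8).
    Reduce coefficients mod 8: 7·t ≡ 1 (mod 8).
    The inverse of 7 mod 8 is 7 (since 7·7 = 49 = 6·8 + 1), so t ≡ 7·1 = 7 ≡ 7 (mod 8).
    Then x = 31 + 39·7 = 304, valid modulo lcm(39, 8) = 312: x ≡ 304 (mod 312).
Verify: 304 mod 13 = 5 ✓, 304 mod 3 = 1 ✓, 304 mod 8 = 0 ✓.

x ≡ 304 (mod 312).


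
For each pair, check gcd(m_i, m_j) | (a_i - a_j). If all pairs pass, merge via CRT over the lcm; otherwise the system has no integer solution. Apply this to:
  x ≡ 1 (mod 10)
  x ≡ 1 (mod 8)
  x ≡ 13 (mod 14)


Moduli 10, 8, 14 are not pairwise coprime, so CRT works modulo lcm(m_i) when all pairwise compatibility conditions hold.
Pairwise compatibility: gcd(m_i, m_j) must divide a_i - a_j for every pair.
Merge one congruence at a time:
  Start: x ≡ 1 (mod 10).
  Combine with x ≡ 1 (mod 8): gcd(10, 8) = 2; 1 - 1 = 0, which IS divisible by 2, so compatible.
    Write x = 1 + 10·t and substitute into x ≡ 1 (mod 8): 10·t ≡ 1 − 1 = 0 (mod 8).
    Divide the congruence (and modulus) by g = 2: 5·t ≡ 0 (mod 4).
    Reduce coefficients mod 4: 1·t ≡ 0 (mod 4).
    So t ≡ 0 (mod 4).
    Then x = 1 + 10·0 = 1, valid modulo lcm(10, 8) = 40: x ≡ 1 (mod 40).
  Combine with x ≡ 13 (mod 14): gcd(40, 14) = 2; 13 - 1 = 12, which IS divisible by 2, so compatible.
    Write x = 1 + 40·t and substitute into x ≡ 13 (mod 14): 40·t ≡ 13 − 1 = 12 (mod 14).
    Divide the congruence (and modulus) by g = 2: 20·t ≡ 6 (mod 7).
    Reduce coefficients mod 7: 6·t ≡ 6 (mod 7).
    The inverse of 6 mod 7 is 6 (since 6·6 = 36 = 5·7 + 1), so t ≡ 6·6 = 36 ≡ 1 (mod 7).
    Then x = 1 + 40·1 = 41, valid modulo lcm(40, 14) = 280: x ≡ 41 (mod 280).
Verify: 41 mod 10 = 1, 41 mod 8 = 1, 41 mod 14 = 13.

x ≡ 41 (mod 280).


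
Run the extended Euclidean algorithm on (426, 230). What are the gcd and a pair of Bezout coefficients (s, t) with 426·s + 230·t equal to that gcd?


Euclidean algorithm on (426, 230) — divide until remainder is 0:
  426 = 1 · 230 + 196
  230 = 1 · 196 + 34
  196 = 5 · 34 + 26
  34 = 1 · 26 + 8
  26 = 3 · 8 + 2
  8 = 4 · 2 + 0
gcd(426, 230) = 2.
Track Bezout coefficients alongside the remainders: start with r₀ = 426 = a·1 + b·0 (s = 1, t = 0) and r₁ = 230 = a·0 + b·1 (s = 0, t = 1); each new remainder r_{k+1} = r_{k-1} − q_k·r_k inherits s_{k+1} = s_{k-1} − q_k·s_k, t_{k+1} = t_{k-1} − q_k·t_k, so r_k = a·s_k + b·t_k at every step:
  q = 1: r = 196, s = 1 − 1·0 = 1, t = 0 − 1·1 = -1  (check: 426·1 + 230·(-1) = 196)
  q = 1: r = 34, s = 0 − 1·1 = -1, t = 1 − 1·(-1) = 2  (check: 426·(-1) + 230·2 = 34)
  q = 5: r = 26, s = 1 − 5·(-1) = 6, t = -1 − 5·2 = -11  (check: 426·6 + 230·(-11) = 26)
  q = 1: r = 8, s = -1 − 1·6 = -7, t = 2 − 1·(-11) = 13  (check: 426·(-7) + 230·13 = 8)
  q = 3: r = 2, s = 6 − 3·(-7) = 27, t = -11 − 3·13 = -50  (check: 426·27 + 230·(-50) = 2)
The row with r = 2 (the gcd) gives the Bezout coefficients s = 27, t = -50.
Result: 426 · (27) + 230 · (-50) = 2.

gcd(426, 230) = 2; s = 27, t = -50 (check: 426·27 + 230·(-50) = 2).


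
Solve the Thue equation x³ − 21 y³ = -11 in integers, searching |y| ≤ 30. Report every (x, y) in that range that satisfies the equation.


The equation is x³ - 21y³ = -11. For fixed y, x³ = 21·y³ − 11, so a solution requires the RHS to be a perfect cube.
Strategy: iterate y from -30 to 30, compute RHS = 21·y³ − 11, and check whether it is a (positive or negative) perfect cube.
Check small values of y:
  y = 0: RHS = -11 is not a perfect cube.
  y = 1: RHS = 10 is not a perfect cube.
  y = -1: RHS = -32 is not a perfect cube.
  y = 2: RHS = 157 is not a perfect cube.
  y = -2: RHS = -179 is not a perfect cube.
  y = 3: RHS = 556 is not a perfect cube.
  y = -3: RHS = -578 is not a perfect cube.
Continuing the search up to |y| = 30 finds no solutions either.
No (x, y) in the scanned range satisfies the equation.

No integer solutions with |y| ≤ 30.


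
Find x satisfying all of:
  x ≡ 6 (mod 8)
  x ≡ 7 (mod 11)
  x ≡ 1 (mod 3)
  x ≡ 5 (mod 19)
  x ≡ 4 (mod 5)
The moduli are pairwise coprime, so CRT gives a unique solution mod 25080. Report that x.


Product of moduli M = 8 · 11 · 3 · 19 · 5 = 25080.
Merge one congruence at a time:
  Start: x ≡ 6 (mod 8).
  Combine with x ≡ 7 (mod 11); new modulus lcm = 88.
    Write x = 6 + 8·t and substitute into x ≡ 7 (mod 11): 8·t ≡ 7 − 6 = 1 (mod 11).
    The inverse of 8 mod 11 is 7 (since 8·7 = 56 = 5·11 + 1), so t ≡ 7·1 = 7 ≡ 7 (mod 11).
    Then x = 6 + 8·7 = 62, valid modulo lcm(8, 11) = 88: x ≡ 62 (mod 88).
  Combine with x ≡ 1 (mod 3); new modulus lcm = 264.
    Write x = 62 + 88·t and substitute into x ≡ 1 (mod 3): 88·t ≡ 1 − 62 = -61 (mod 3).
    Reduce coefficients mod 3: 1·t ≡ 2 (mod 3).
    So t ≡ 2 (mod 3).
    Then x = 62 + 88·2 = 238, valid modulo lcm(88, 3) = 264: x ≡ 238 (mod 264).
  Combine with x ≡ 5 (mod 19); new modulus lcm = 5016.
    Write x = 238 + 264·t and substitute into x ≡ 5 (mod 19): 264·t ≡ 5 − 238 = -233 (mod 19).
    Reduce coefficients mod 19: 17·t ≡ 14 (mod 19).
    The inverse of 17 mod 19 is 9 (since 17·9 = 153 = 8·19 + 1), so t ≡ 9·14 = 126 ≡ 12 (mod 19).
    Then x = 238 + 264·12 = 3406, valid modulo lcm(264, 19) = 5016: x ≡ 3406 (mod 5016).
  Combine with x ≡ 4 (mod 5); new modulus lcm = 25080.
    Write x = 3406 + 5016·t and substitute into x ≡ 4 (mod 5): 5016·t ≡ 4 − 3406 = -3402 (mod 5).
    Reduce coefficients mod 5: 1·t ≡ 3 (mod 5).
    So t ≡ 3 (mod 5).
    Then x = 3406 + 5016·3 = 18454, valid modulo lcm(5016, 5) = 25080: x ≡ 18454 (mod 25080).
Verify against each original: 18454 mod 8 = 6, 18454 mod 11 = 7, 18454 mod 3 = 1, 18454 mod 19 = 5, 18454 mod 5 = 4.

x ≡ 18454 (mod 25080).


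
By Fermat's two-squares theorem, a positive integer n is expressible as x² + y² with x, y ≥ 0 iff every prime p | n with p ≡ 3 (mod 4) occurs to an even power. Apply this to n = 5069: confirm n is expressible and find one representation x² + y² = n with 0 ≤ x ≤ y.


Step 1: Factor n = 5069 = 37 · 137.
Step 2: Check the mod-4 condition on each prime factor: 37 ≡ 1 (mod 4), exponent 1; 137 ≡ 1 (mod 4), exponent 1.
All primes ≡ 3 (mod 4) appear to even exponent (or don't appear), so by the two-squares theorem n IS expressible as a sum of two squares.
Step 3: Build a representation. Here n = 37 · 137 is a product of primes ≡ 1 (mod 4). Each prime p ≡ 1 (mod 4) is itself a sum of two squares; find a² by testing p − a² for a perfect square:
  37: 37 − 1² = 36 = 6² ⇒ 37 = 1² + 6².
  137: 137 − 1² = 136, 137 − 2² = 133, 137 − 3² = 128, 137 − 4² = 121 = 11² ⇒ 137 = 4² + 11².
  Combine using the Brahmagupta–Fibonacci identity (a² + b²)(c² + d²) = (ac − bd)² + (ad + bc)² = (ac + bd)² + (ad − bc)²:
  37 · 137 = 5069: from (1² + 6²)(4² + 11²), take (1·4 − 6·11, 1·11 + 6·4) = (4 − 66, 11 + 24) = (-62, 35); dropping signs (only squares matter) gives (62, 35); check 62² + 35² = 3844 + 1225 = 5069 ✓.
Step 4: Order so x ≤ y and verify: 35² + 62² = 1225 + 3844 = 5069 = n. ✓

n = 5069 = 35² + 62² (one valid representation with x ≤ y).


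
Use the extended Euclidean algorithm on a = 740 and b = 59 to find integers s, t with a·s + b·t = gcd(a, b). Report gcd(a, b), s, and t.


Euclidean algorithm on (740, 59) — divide until remainder is 0:
  740 = 12 · 59 + 32
  59 = 1 · 32 + 27
  32 = 1 · 27 + 5
  27 = 5 · 5 + 2
  5 = 2 · 2 + 1
  2 = 2 · 1 + 0
gcd(740, 59) = 1.
Track Bezout coefficients alongside the remainders: start with r₀ = 740 = a·1 + b·0 (s = 1, t = 0) and r₁ = 59 = a·0 + b·1 (s = 0, t = 1); each new remainder r_{k+1} = r_{k-1} − q_k·r_k inherits s_{k+1} = s_{k-1} − q_k·s_k, t_{k+1} = t_{k-1} − q_k·t_k, so r_k = a·s_k + b·t_k at every step:
  q = 12: r = 32, s = 1 − 12·0 = 1, t = 0 − 12·1 = -12  (check: 740·1 + 59·(-12) = 32)
  q = 1: r = 27, s = 0 − 1·1 = -1, t = 1 − 1·(-12) = 13  (check: 740·(-1) + 59·13 = 27)
  q = 1: r = 5, s = 1 − 1·(-1) = 2, t = -12 − 1·13 = -25  (check: 740·2 + 59·(-25) = 5)
  q = 5: r = 2, s = -1 − 5·2 = -11, t = 13 − 5·(-25) = 138  (check: 740·(-11) + 59·138 = 2)
  q = 2: r = 1, s = 2 − 2·(-11) = 24, t = -25 − 2·138 = -301  (check: 740·24 + 59·(-301) = 1)
The row with r = 1 (the gcd) gives the Bezout coefficients s = 24, t = -301.
Result: 740 · (24) + 59 · (-301) = 1.

gcd(740, 59) = 1; s = 24, t = -301 (check: 740·24 + 59·(-301) = 1).


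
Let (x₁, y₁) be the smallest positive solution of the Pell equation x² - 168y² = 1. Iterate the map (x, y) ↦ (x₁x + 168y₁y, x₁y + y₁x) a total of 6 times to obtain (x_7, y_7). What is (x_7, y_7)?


Step 1: Find the fundamental solution (x₁, y₁) of x² - 168y² = 1.
  Expand √168 as a continued fraction. a₀ = ⌊√168⌋ = 12; iterate m_{k+1} = d_k·a_k − m_k, d_{k+1} = (168 − m_{k+1}²)/d_k, a_{k+1} = ⌊(a₀ + m_{k+1})/d_{k+1}⌋ (starting m₀ = 0, d₀ = 1), with convergents p_k = a_k·p_{k-1} + p_{k-2}, q_k = a_k·q_{k-1} + q_{k-2} (p₋₁ = 1, q₋₁ = 0):
  k = 0: a₀ = 12; p₀/q₀ = 12/1; p₀² − 168·q₀² = 144 − 168 = -24.
  k = 1: m = 12, d = 24, a = ⌊(12 + 12)/24⌋ = 1; p/q = (1·12 + 1)/(1·1 + 0) = 13/1; p² − 168·q² = 169 − 168 = 1.
  The first convergent with p² − 168·q² = 1 gives the fundamental solution (x₁, y₁) = (13, 1).
Step 2: Apply the recurrence (x_{n+1}, y_{n+1}) = (x₁x_n + 168y₁y_n, x₁y_n + y₁x_n) repeatedly.
  From (x_1, y_1) = (13, 1): x_2 = 13·13 + 168·1·1 = 337; y_2 = 13·1 + 1·13 = 26.
  From (x_2, y_2) = (337, 26): x_3 = 13·337 + 168·1·26 = 8749; y_3 = 13·26 + 1·337 = 675.
  From (x_3, y_3) = (8749, 675): x_4 = 13·8749 + 168·1·675 = 227137; y_4 = 13·675 + 1·8749 = 17524.
  From (x_4, y_4) = (227137, 17524): x_5 = 13·227137 + 168·1·17524 = 5896813; y_5 = 13·17524 + 1·227137 = 454949.
  From (x_5, y_5) = (5896813, 454949): x_6 = 13·5896813 + 168·1·454949 = 153090001; y_6 = 13·454949 + 1·5896813 = 11811150.
  From (x_6, y_6) = (153090001, 11811150): x_7 = 13·153090001 + 168·1·11811150 = 3974443213; y_7 = 13·11811150 + 1·153090001 = 306634951.
Step 3: Verify x_7² - 168·y_7² = 15796198853361763369 - 15796198853361763368 = 1 (should be 1). ✓

(x_1, y_1) = (13, 1); (x_7, y_7) = (3974443213, 306634951).


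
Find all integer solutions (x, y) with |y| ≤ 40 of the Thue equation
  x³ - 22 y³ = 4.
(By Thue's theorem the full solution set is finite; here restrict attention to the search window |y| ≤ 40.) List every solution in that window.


The equation is x³ - 22y³ = 4. For fixed y, x³ = 22·y³ + 4, so a solution requires the RHS to be a perfect cube.
Strategy: iterate y from -40 to 40, compute RHS = 22·y³ + 4, and check whether it is a (positive or negative) perfect cube.
Check small values of y:
  y = 0: RHS = 4 is not a perfect cube.
  y = 1: RHS = 26 is not a perfect cube.
  y = -1: RHS = -18 is not a perfect cube.
  y = 2: RHS = 180 is not a perfect cube.
  y = -2: RHS = -172 is not a perfect cube.
  y = 3: RHS = 598 is not a perfect cube.
  y = -3: RHS = -590 is not a perfect cube.
Continuing the search up to |y| = 40 finds no solutions either.
No (x, y) in the scanned range satisfies the equation.

No integer solutions with |y| ≤ 40.


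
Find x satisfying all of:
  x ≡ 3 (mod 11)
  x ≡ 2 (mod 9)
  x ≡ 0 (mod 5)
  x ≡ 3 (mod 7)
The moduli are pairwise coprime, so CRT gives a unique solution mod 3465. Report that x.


Product of moduli M = 11 · 9 · 5 · 7 = 3465.
Merge one congruence at a time:
  Start: x ≡ 3 (mod 11).
  Combine with x ≡ 2 (mod 9); new modulus lcm = 99.
    Write x = 3 + 11·t and substitute into x ≡ 2 (mod 9): 11·t ≡ 2 − 3 = -1 (mod 9).
    Reduce coefficients mod 9: 2·t ≡ 8 (mod 9).
    The inverse of 2 mod 9 is 5 (since 2·5 = 10 = 1·9 + 1), so t ≡ 5·8 = 40 ≡ 4 (mod 9).
    Then x = 3 + 11·4 = 47, valid modulo lcm(11, 9) = 99: x ≡ 47 (mod 99).
  Combine with x ≡ 0 (mod 5); new modulus lcm = 495.
    Write x = 47 + 99·t and substitute into x ≡ 0 (mod 5): 99·t ≡ 0 − 47 = -47 (mod 5).
    Reduce coefficients mod 5: 4·t ≡ 3 (mod 5).
    The inverse of 4 mod 5 is 4 (since 4·4 = 16 = 3·5 + 1), so t ≡ 4·3 = 12 ≡ 2 (mod 5).
    Then x = 47 + 99·2 = 245, valid modulo lcm(99, 5) = 495: x ≡ 245 (mod 495).
  Combine with x ≡ 3 (mod 7); new modulus lcm = 3465.
    Write x = 245 + 495·t and substitute into x ≡ 3 (mod 7): 495·t ≡ 3 − 245 = -242 (mod 7).
    Reduce coefficients mod 7: 5·t ≡ 3 (mod 7).
    The inverse of 5 mod 7 is 3 (since 5·3 = 15 = 2·7 + 1), so t ≡ 3·3 = 9 ≡ 2 (mod 7).
    Then x = 245 + 495·2 = 1235, valid modulo lcm(495, 7) = 3465: x ≡ 1235 (mod 3465).
Verify against each original: 1235 mod 11 = 3, 1235 mod 9 = 2, 1235 mod 5 = 0, 1235 mod 7 = 3.

x ≡ 1235 (mod 3465).


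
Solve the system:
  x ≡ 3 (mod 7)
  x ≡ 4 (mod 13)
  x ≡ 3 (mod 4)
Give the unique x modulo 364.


Moduli 7, 13, 4 are pairwise coprime; by CRT there is a unique solution modulo M = 7 · 13 · 4 = 364.
Solve pairwise, accumulating the modulus:
  Start with x ≡ 3 (mod 7).
  Combine with x ≡ 4 (mod 13): since gcd(7, 13) = 1, we get a unique residue mod 91.
    Write x = 3 + 7·t and substitute into x ≡ 4 (mod 13): 7·t ≡ 4 − 3 = 1 (mod 13).
    The inverse of 7 mod 13 is 2 (since 7·2 = 14 = 1·13 + 1), so t ≡ 2·1 = 2 ≡ 2 (mod 13).
    Then x = 3 + 7·2 = 17, valid modulo lcm(7, 13) = 91: x ≡ 17 (mod 91).
  Combine with x ≡ 3 (mod 4): since gcd(91, 4) = 1, we get a unique residue mod 364.
    Write x = 17 + 91·t and substitute into x ≡ 3 (mod 4): 91·t ≡ 3 − 17 = -14 (mod 4).
    Reduce coefficients mod 4: 3·t ≡ 2 (mod 4).
    The inverse of 3 mod 4 is 3 (since 3·3 = 9 = 2·4 + 1), so t ≡ 3·2 = 6 ≡ 2 (mod 4).
    Then x = 17 + 91·2 = 199, valid modulo lcm(91, 4) = 364: x ≡ 199 (mod 364).
Verify: 199 mod 7 = 3 ✓, 199 mod 13 = 4 ✓, 199 mod 4 = 3 ✓.

x ≡ 199 (mod 364).


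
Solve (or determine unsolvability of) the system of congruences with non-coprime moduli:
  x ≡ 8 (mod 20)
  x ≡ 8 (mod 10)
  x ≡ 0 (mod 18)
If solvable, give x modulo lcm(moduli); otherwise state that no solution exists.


Moduli 20, 10, 18 are not pairwise coprime, so CRT works modulo lcm(m_i) when all pairwise compatibility conditions hold.
Pairwise compatibility: gcd(m_i, m_j) must divide a_i - a_j for every pair.
Merge one congruence at a time:
  Start: x ≡ 8 (mod 20).
  Combine with x ≡ 8 (mod 10): gcd(20, 10) = 10; 8 - 8 = 0, which IS divisible by 10, so compatible.
    Write x = 8 + 20·t and substitute into x ≡ 8 (mod 10): 20·t ≡ 8 − 8 = 0 (mod 10).
    Divide the congruence (and modulus) by g = 10: 2·t ≡ 0 (mod 1).
    Modulo 1 every t works; take t = 0.
    Then x = 8 + 20·0 = 8, valid modulo lcm(20, 10) = 20: x ≡ 8 (mod 20).
  Combine with x ≡ 0 (mod 18): gcd(20, 18) = 2; 0 - 8 = -8, which IS divisible by 2, so compatible.
    Write x = 8 + 20·t and substitute into x ≡ 0 (mod 18): 20·t ≡ 0 − 8 = -8 (mod 18).
    Divide the congruence (and modulus) by g = 2: 10·t ≡ -4 (mod 9).
    Reduce coefficients mod 9: 1·t ≡ 5 (mod 9).
    So t ≡ 5 (mod 9).
    Then x = 8 + 20·5 = 108, valid modulo lcm(20, 18) = 180: x ≡ 108 (mod 180).
Verify: 108 mod 20 = 8, 108 mod 10 = 8, 108 mod 18 = 0.

x ≡ 108 (mod 180).


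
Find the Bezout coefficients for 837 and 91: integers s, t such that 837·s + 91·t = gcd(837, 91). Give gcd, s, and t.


Euclidean algorithm on (837, 91) — divide until remainder is 0:
  837 = 9 · 91 + 18
  91 = 5 · 18 + 1
  18 = 18 · 1 + 0
gcd(837, 91) = 1.
Track Bezout coefficients alongside the remainders: start with r₀ = 837 = a·1 + b·0 (s = 1, t = 0) and r₁ = 91 = a·0 + b·1 (s = 0, t = 1); each new remainder r_{k+1} = r_{k-1} − q_k·r_k inherits s_{k+1} = s_{k-1} − q_k·s_k, t_{k+1} = t_{k-1} − q_k·t_k, so r_k = a·s_k + b·t_k at every step:
  q = 9: r = 18, s = 1 − 9·0 = 1, t = 0 − 9·1 = -9  (check: 837·1 + 91·(-9) = 18)
  q = 5: r = 1, s = 0 − 5·1 = -5, t = 1 − 5·(-9) = 46  (check: 837·(-5) + 91·46 = 1)
The row with r = 1 (the gcd) gives the Bezout coefficients s = -5, t = 46.
Result: 837 · (-5) + 91 · (46) = 1.

gcd(837, 91) = 1; s = -5, t = 46 (check: 837·(-5) + 91·46 = 1).


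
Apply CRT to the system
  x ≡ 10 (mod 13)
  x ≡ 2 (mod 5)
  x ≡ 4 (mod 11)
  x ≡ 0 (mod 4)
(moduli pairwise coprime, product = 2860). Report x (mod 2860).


Product of moduli M = 13 · 5 · 11 · 4 = 2860.
Merge one congruence at a time:
  Start: x ≡ 10 (mod 13).
  Combine with x ≡ 2 (mod 5); new modulus lcm = 65.
    Write x = 10 + 13·t and substitute into x ≡ 2 (mod 5): 13·t ≡ 2 − 10 = -8 (mod 5).
    Reduce coefficients mod 5: 3·t ≡ 2 (mod 5).
    The inverse of 3 mod 5 is 2 (since 3·2 = 6 = 1·5 + 1), so t ≡ 2·2 = 4 ≡ 4 (mod 5).
    Then x = 10 + 13·4 = 62, valid modulo lcm(13, 5) = 65: x ≡ 62 (mod 65).
  Combine with x ≡ 4 (mod 11); new modulus lcm = 715.
    Write x = 62 + 65·t and substitute into x ≡ 4 (mod 11): 65·t ≡ 4 − 62 = -58 (mod 11).
    Reduce coefficients mod 11: 10·t ≡ 8 (mod 11).
    The inverse of 10 mod 11 is 10 (since 10·10 = 100 = 9·11 + 1), so t ≡ 10·8 = 80 ≡ 3 (mod 11).
    Then x = 62 + 65·3 = 257, valid modulo lcm(65, 11) = 715: x ≡ 257 (mod 715).
  Combine with x ≡ 0 (mod 4); new modulus lcm = 2860.
    Write x = 257 + 715·t and substitute into x ≡ 0 (mod 4): 715·t ≡ 0 − 257 = -257 (mod 4).
    Reduce coefficients mod 4: 3·t ≡ 3 (mod 4).
    The inverse of 3 mod 4 is 3 (since 3·3 = 9 = 2·4 + 1), so t ≡ 3·3 = 9 ≡ 1 (mod 4).
    Then x = 257 + 715·1 = 972, valid modulo lcm(715, 4) = 2860: x ≡ 972 (mod 2860).
Verify against each original: 972 mod 13 = 10, 972 mod 5 = 2, 972 mod 11 = 4, 972 mod 4 = 0.

x ≡ 972 (mod 2860).


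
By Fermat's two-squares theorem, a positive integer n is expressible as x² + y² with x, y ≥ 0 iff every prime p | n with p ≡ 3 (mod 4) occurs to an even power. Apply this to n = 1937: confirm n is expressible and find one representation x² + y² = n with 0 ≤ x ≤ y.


Step 1: Factor n = 1937 = 13 · 149.
Step 2: Check the mod-4 condition on each prime factor: 13 ≡ 1 (mod 4), exponent 1; 149 ≡ 1 (mod 4), exponent 1.
All primes ≡ 3 (mod 4) appear to even exponent (or don't appear), so by the two-squares theorem n IS expressible as a sum of two squares.
Step 3: Build a representation. Here n = 13 · 149 is a product of primes ≡ 1 (mod 4). Each prime p ≡ 1 (mod 4) is itself a sum of two squares; find a² by testing p − a² for a perfect square:
  13: 13 − 1² = 12, 13 − 2² = 9 = 3² ⇒ 13 = 2² + 3².
  149: 149 − 1² = 148, 149 − 2² = 145, 149 − 3² = 140, 149 − 4² = 133, 149 − 5² = 124, 149 − 6² = 113, 149 − 7² = 100 = 10² ⇒ 149 = 7² + 10².
  Combine using the Brahmagupta–Fibonacci identity (a² + b²)(c² + d²) = (ac − bd)² + (ad + bc)² = (ac + bd)² + (ad − bc)²:
  13 · 149 = 1937: from (2² + 3²)(7² + 10²), take (2·7 − 3·10, 2·10 + 3·7) = (14 − 30, 20 + 21) = (-16, 41); dropping signs (only squares matter) gives (16, 41); check 16² + 41² = 256 + 1681 = 1937 ✓.
Step 4: Order so x ≤ y and verify: 16² + 41² = 256 + 1681 = 1937 = n. ✓

n = 1937 = 16² + 41² (one valid representation with x ≤ y).


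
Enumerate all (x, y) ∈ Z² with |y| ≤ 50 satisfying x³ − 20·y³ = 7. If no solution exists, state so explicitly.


The equation is x³ - 20y³ = 7. For fixed y, x³ = 20·y³ + 7, so a solution requires the RHS to be a perfect cube.
Strategy: iterate y from -50 to 50, compute RHS = 20·y³ + 7, and check whether it is a (positive or negative) perfect cube.
Check small values of y:
  y = 0: RHS = 7 is not a perfect cube.
  y = 1: RHS = 27 = (3)³ ⇒ x = 3 works.
  y = -1: RHS = -13 is not a perfect cube.
  y = 2: RHS = 167 is not a perfect cube.
  y = -2: RHS = -153 is not a perfect cube.
  y = 3: RHS = 547 is not a perfect cube.
  y = -3: RHS = -533 is not a perfect cube.
Continuing the search up to |y| = 50 finds no further solutions beyond those listed.
Collected solutions: (3, 1).

Solutions (with |y| ≤ 50): (3, 1).


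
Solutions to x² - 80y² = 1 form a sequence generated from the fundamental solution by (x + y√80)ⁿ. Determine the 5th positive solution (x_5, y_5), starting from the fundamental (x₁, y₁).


Step 1: Find the fundamental solution (x₁, y₁) of x² - 80y² = 1.
  Expand √80 as a continued fraction. a₀ = ⌊√80⌋ = 8; iterate m_{k+1} = d_k·a_k − m_k, d_{k+1} = (80 − m_{k+1}²)/d_k, a_{k+1} = ⌊(a₀ + m_{k+1})/d_{k+1}⌋ (starting m₀ = 0, d₀ = 1), with convergents p_k = a_k·p_{k-1} + p_{k-2}, q_k = a_k·q_{k-1} + q_{k-2} (p₋₁ = 1, q₋₁ = 0):
  k = 0: a₀ = 8; p₀/q₀ = 8/1; p₀² − 80·q₀² = 64 − 80 = -16.
  k = 1: m = 8, d = 16, a = ⌊(8 + 8)/16⌋ = 1; p/q = (1·8 + 1)/(1·1 + 0) = 9/1; p² − 80·q² = 81 − 80 = 1.
  The first convergent with p² − 80·q² = 1 gives the fundamental solution (x₁, y₁) = (9, 1).
Step 2: Apply the recurrence (x_{n+1}, y_{n+1}) = (x₁x_n + 80y₁y_n, x₁y_n + y₁x_n) repeatedly.
  From (x_1, y_1) = (9, 1): x_2 = 9·9 + 80·1·1 = 161; y_2 = 9·1 + 1·9 = 18.
  From (x_2, y_2) = (161, 18): x_3 = 9·161 + 80·1·18 = 2889; y_3 = 9·18 + 1·161 = 323.
  From (x_3, y_3) = (2889, 323): x_4 = 9·2889 + 80·1·323 = 51841; y_4 = 9·323 + 1·2889 = 5796.
  From (x_4, y_4) = (51841, 5796): x_5 = 9·51841 + 80·1·5796 = 930249; y_5 = 9·5796 + 1·51841 = 104005.
Step 3: Verify x_5² - 80·y_5² = 865363202001 - 865363202000 = 1 (should be 1). ✓

(x_1, y_1) = (9, 1); (x_5, y_5) = (930249, 104005).


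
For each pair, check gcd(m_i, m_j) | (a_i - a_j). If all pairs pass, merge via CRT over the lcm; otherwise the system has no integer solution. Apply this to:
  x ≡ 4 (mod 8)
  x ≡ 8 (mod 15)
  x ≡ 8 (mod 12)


Moduli 8, 15, 12 are not pairwise coprime, so CRT works modulo lcm(m_i) when all pairwise compatibility conditions hold.
Pairwise compatibility: gcd(m_i, m_j) must divide a_i - a_j for every pair.
Merge one congruence at a time:
  Start: x ≡ 4 (mod 8).
  Combine with x ≡ 8 (mod 15): gcd(8, 15) = 1; 8 - 4 = 4, which IS divisible by 1, so compatible.
    Write x = 4 + 8·t and substitute into x ≡ 8 (mod 15): 8·t ≡ 8 − 4 = 4 (mod 15).
    The inverse of 8 mod 15 is 2 (since 8·2 = 16 = 1·15 + 1), so t ≡ 2·4 = 8 ≡ 8 (mod 15).
    Then x = 4 + 8·8 = 68, valid modulo lcm(8, 15) = 120: x ≡ 68 (mod 120).
  Combine with x ≡ 8 (mod 12): gcd(120, 12) = 12; 8 - 68 = -60, which IS divisible by 12, so compatible.
    Write x = 68 + 120·t and substitute into x ≡ 8 (mod 12): 120·t ≡ 8 − 68 = -60 (mod 12).
    Divide the congruence (and modulus) by g = 12: 10·t ≡ -5 (mod 1).
    Modulo 1 every t works; take t = 0.
    Then x = 68 + 120·0 = 68, valid modulo lcm(120, 12) = 120: x ≡ 68 (mod 120).
Verify: 68 mod 8 = 4, 68 mod 15 = 8, 68 mod 12 = 8.

x ≡ 68 (mod 120).


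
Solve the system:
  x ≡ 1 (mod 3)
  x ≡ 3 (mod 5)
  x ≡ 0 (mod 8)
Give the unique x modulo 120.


Moduli 3, 5, 8 are pairwise coprime; by CRT there is a unique solution modulo M = 3 · 5 · 8 = 120.
Solve pairwise, accumulating the modulus:
  Start with x ≡ 1 (mod 3).
  Combine with x ≡ 3 (mod 5): since gcd(3, 5) = 1, we get a unique residue mod 15.
    Write x = 1 + 3·t and substitute into x ≡ 3 (mod 5): 3·t ≡ 3 − 1 = 2 (mod 5).
    The inverse of 3 mod 5 is 2 (since 3·2 = 6 = 1·5 + 1), so t ≡ 2·2 = 4 ≡ 4 (mod 5).
    Then x = 1 + 3·4 = 13, valid modulo lcm(3, 5) = 15: x ≡ 13 (mod 15).
  Combine with x ≡ 0 (mod 8): since gcd(15, 8) = 1, we get a unique residue mod 120.
    Write x = 13 + 15·t and substitute into x ≡ 0 (mod 8): 15·t ≡ 0 − 13 = -13 (mod 8).
    Reduce coefficients mod 8: 7·t ≡ 3 (mod 8).
    The inverse of 7 mod 8 is 7 (since 7·7 = 49 = 6·8 + 1), so t ≡ 7·3 = 21 ≡ 5 (mod 8).
    Then x = 13 + 15·5 = 88, valid modulo lcm(15, 8) = 120: x ≡ 88 (mod 120).
Verify: 88 mod 3 = 1 ✓, 88 mod 5 = 3 ✓, 88 mod 8 = 0 ✓.

x ≡ 88 (mod 120).


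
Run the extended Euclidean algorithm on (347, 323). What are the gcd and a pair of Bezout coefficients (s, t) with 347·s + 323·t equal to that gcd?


Euclidean algorithm on (347, 323) — divide until remainder is 0:
  347 = 1 · 323 + 24
  323 = 13 · 24 + 11
  24 = 2 · 11 + 2
  11 = 5 · 2 + 1
  2 = 2 · 1 + 0
gcd(347, 323) = 1.
Track Bezout coefficients alongside the remainders: start with r₀ = 347 = a·1 + b·0 (s = 1, t = 0) and r₁ = 323 = a·0 + b·1 (s = 0, t = 1); each new remainder r_{k+1} = r_{k-1} − q_k·r_k inherits s_{k+1} = s_{k-1} − q_k·s_k, t_{k+1} = t_{k-1} − q_k·t_k, so r_k = a·s_k + b·t_k at every step:
  q = 1: r = 24, s = 1 − 1·0 = 1, t = 0 − 1·1 = -1  (check: 347·1 + 323·(-1) = 24)
  q = 13: r = 11, s = 0 − 13·1 = -13, t = 1 − 13·(-1) = 14  (check: 347·(-13) + 323·14 = 11)
  q = 2: r = 2, s = 1 − 2·(-13) = 27, t = -1 − 2·14 = -29  (check: 347·27 + 323·(-29) = 2)
  q = 5: r = 1, s = -13 − 5·27 = -148, t = 14 − 5·(-29) = 159  (check: 347·(-148) + 323·159 = 1)
The row with r = 1 (the gcd) gives the Bezout coefficients s = -148, t = 159.
Result: 347 · (-148) + 323 · (159) = 1.

gcd(347, 323) = 1; s = -148, t = 159 (check: 347·(-148) + 323·159 = 1).


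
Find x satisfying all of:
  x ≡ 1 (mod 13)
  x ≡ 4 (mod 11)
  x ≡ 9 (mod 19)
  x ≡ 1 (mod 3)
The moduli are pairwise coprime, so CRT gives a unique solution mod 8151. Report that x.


Product of moduli M = 13 · 11 · 19 · 3 = 8151.
Merge one congruence at a time:
  Start: x ≡ 1 (mod 13).
  Combine with x ≡ 4 (mod 11); new modulus lcm = 143.
    Write x = 1 + 13·t and substitute into x ≡ 4 (mod 11): 13·t ≡ 4 − 1 = 3 (mod 11).
    Reduce coefficients mod 11: 2·t ≡ 3 (mod 11).
    The inverse of 2 mod 11 is 6 (since 2·6 = 12 = 1·11 + 1), so t ≡ 6·3 = 18 ≡ 7 (mod 11).
    Then x = 1 + 13·7 = 92, valid modulo lcm(13, 11) = 143: x ≡ 92 (mod 143).
  Combine with x ≡ 9 (mod 19); new modulus lcm = 2717.
    Write x = 92 + 143·t and substitute into x ≡ 9 (mod 19): 143·t ≡ 9 − 92 = -83 (mod 19).
    Reduce coefficients mod 19: 10·t ≡ 12 (mod 19).
    The inverse of 10 mod 19 is 2 (since 10·2 = 20 = 1·19 + 1), so t ≡ 2·12 = 24 ≡ 5 (mod 19).
    Then x = 92 + 143·5 = 807, valid modulo lcm(143, 19) = 2717: x ≡ 807 (mod 2717).
  Combine with x ≡ 1 (mod 3); new modulus lcm = 8151.
    Write x = 807 + 2717·t and substitute into x ≡ 1 (mod 3): 2717·t ≡ 1 − 807 = -806 (mod 3).
    Reduce coefficients mod 3: 2·t ≡ 1 (mod 3).
    The inverse of 2 mod 3 is 2 (since 2·2 = 4 = 1·3 + 1), so t ≡ 2·1 = 2 ≡ 2 (mod 3).
    Then x = 807 + 2717·2 = 6241, valid modulo lcm(2717, 3) = 8151: x ≡ 6241 (mod 8151).
Verify against each original: 6241 mod 13 = 1, 6241 mod 11 = 4, 6241 mod 19 = 9, 6241 mod 3 = 1.

x ≡ 6241 (mod 8151).


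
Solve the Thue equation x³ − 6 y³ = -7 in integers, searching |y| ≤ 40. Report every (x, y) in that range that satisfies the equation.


The equation is x³ - 6y³ = -7. For fixed y, x³ = 6·y³ − 7, so a solution requires the RHS to be a perfect cube.
Strategy: iterate y from -40 to 40, compute RHS = 6·y³ − 7, and check whether it is a (positive or negative) perfect cube.
Check small values of y:
  y = 0: RHS = -7 is not a perfect cube.
  y = 1: RHS = -1 = (-1)³ ⇒ x = -1 works.
  y = -1: RHS = -13 is not a perfect cube.
  y = 2: RHS = 41 is not a perfect cube.
  y = -2: RHS = -55 is not a perfect cube.
  y = 3: RHS = 155 is not a perfect cube.
  y = -3: RHS = -169 is not a perfect cube.
Continuing the search up to |y| = 40 finds no further solutions beyond those listed.
Collected solutions: (-1, 1).

Solutions (with |y| ≤ 40): (-1, 1).


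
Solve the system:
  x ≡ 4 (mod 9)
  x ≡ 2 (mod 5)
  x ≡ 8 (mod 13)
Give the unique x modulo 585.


Moduli 9, 5, 13 are pairwise coprime; by CRT there is a unique solution modulo M = 9 · 5 · 13 = 585.
Solve pairwise, accumulating the modulus:
  Start with x ≡ 4 (mod 9).
  Combine with x ≡ 2 (mod 5): since gcd(9, 5) = 1, we get a unique residue mod 45.
    Write x = 4 + 9·t and substitute into x ≡ 2 (mod 5): 9·t ≡ 2 − 4 = -2 (mod 5).
    Reduce coefficients mod 5: 4·t ≡ 3 (mod 5).
    The inverse of 4 mod 5 is 4 (since 4·4 = 16 = 3·5 + 1), so t ≡ 4·3 = 12 ≡ 2 (mod 5).
    Then x = 4 + 9·2 = 22, valid modulo lcm(9, 5) = 45: x ≡ 22 (mod 45).
  Combine with x ≡ 8 (mod 13): since gcd(45, 13) = 1, we get a unique residue mod 585.
    Write x = 22 + 45·t and substitute into x ≡ 8 (mod 13): 45·t ≡ 8 − 22 = -14 (mod 13).
    Reduce coefficients mod 13: 6·t ≡ 12 (mod 13).
    The inverse of 6 mod 13 is 11 (since 6·11 = 66 = 5·13 + 1), so t ≡ 11·12 = 132 ≡ 2 (mod 13).
    Then x = 22 + 45·2 = 112, valid modulo lcm(45, 13) = 585: x ≡ 112 (mod 585).
Verify: 112 mod 9 = 4 ✓, 112 mod 5 = 2 ✓, 112 mod 13 = 8 ✓.

x ≡ 112 (mod 585).


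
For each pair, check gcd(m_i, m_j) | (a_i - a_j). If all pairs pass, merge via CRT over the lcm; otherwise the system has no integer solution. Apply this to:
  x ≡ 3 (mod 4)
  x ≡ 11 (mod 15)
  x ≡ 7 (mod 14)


Moduli 4, 15, 14 are not pairwise coprime, so CRT works modulo lcm(m_i) when all pairwise compatibility conditions hold.
Pairwise compatibility: gcd(m_i, m_j) must divide a_i - a_j for every pair.
Merge one congruence at a time:
  Start: x ≡ 3 (mod 4).
  Combine with x ≡ 11 (mod 15): gcd(4, 15) = 1; 11 - 3 = 8, which IS divisible by 1, so compatible.
    Write x = 3 + 4·t and substitute into x ≡ 11 (mod 15): 4·t ≡ 11 − 3 = 8 (mod 15).
    The inverse of 4 mod 15 is 4 (since 4·4 = 16 = 1·15 + 1), so t ≡ 4·8 = 32 ≡ 2 (mod 15).
    Then x = 3 + 4·2 = 11, valid modulo lcm(4, 15) = 60: x ≡ 11 (mod 60).
  Combine with x ≡ 7 (mod 14): gcd(60, 14) = 2; 7 - 11 = -4, which IS divisible by 2, so compatible.
    Write x = 11 + 60·t and substitute into x ≡ 7 (mod 14): 60·t ≡ 7 − 11 = -4 (mod 14).
    Divide the congruence (and modulus) by g = 2: 30·t ≡ -2 (mod 7).
    Reduce coefficients mod 7: 2·t ≡ 5 (mod 7).
    The inverse of 2 mod 7 is 4 (since 2·4 = 8 = 1·7 + 1), so t ≡ 4·5 = 20 ≡ 6 (mod 7).
    Then x = 11 + 60·6 = 371, valid modulo lcm(60, 14) = 420: x ≡ 371 (mod 420).
Verify: 371 mod 4 = 3, 371 mod 15 = 11, 371 mod 14 = 7.

x ≡ 371 (mod 420).


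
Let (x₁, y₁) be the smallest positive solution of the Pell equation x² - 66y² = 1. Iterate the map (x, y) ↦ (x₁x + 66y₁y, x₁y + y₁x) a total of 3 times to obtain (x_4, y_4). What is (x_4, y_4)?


Step 1: Find the fundamental solution (x₁, y₁) of x² - 66y² = 1.
  Expand √66 as a continued fraction. a₀ = ⌊√66⌋ = 8; iterate m_{k+1} = d_k·a_k − m_k, d_{k+1} = (66 − m_{k+1}²)/d_k, a_{k+1} = ⌊(a₀ + m_{k+1})/d_{k+1}⌋ (starting m₀ = 0, d₀ = 1), with convergents p_k = a_k·p_{k-1} + p_{k-2}, q_k = a_k·q_{k-1} + q_{k-2} (p₋₁ = 1, q₋₁ = 0):
  k = 0: a₀ = 8; p₀/q₀ = 8/1; p₀² − 66·q₀² = 64 − 66 = -2.
  k = 1: m = 8, d = 2, a = ⌊(8 + 8)/2⌋ = 8; p/q = (8·8 + 1)/(8·1 + 0) = 65/8; p² − 66·q² = 4225 − 4224 = 1.
  The first convergent with p² − 66·q² = 1 gives the fundamental solution (x₁, y₁) = (65, 8).
Step 2: Apply the recurrence (x_{n+1}, y_{n+1}) = (x₁x_n + 66y₁y_n, x₁y_n + y₁x_n) repeatedly.
  From (x_1, y_1) = (65, 8): x_2 = 65·65 + 66·8·8 = 8449; y_2 = 65·8 + 8·65 = 1040.
  From (x_2, y_2) = (8449, 1040): x_3 = 65·8449 + 66·8·1040 = 1098305; y_3 = 65·1040 + 8·8449 = 135192.
  From (x_3, y_3) = (1098305, 135192): x_4 = 65·1098305 + 66·8·135192 = 142771201; y_4 = 65·135192 + 8·1098305 = 17573920.
Step 3: Verify x_4² - 66·y_4² = 20383615834982401 - 20383615834982400 = 1 (should be 1). ✓

(x_1, y_1) = (65, 8); (x_4, y_4) = (142771201, 17573920).


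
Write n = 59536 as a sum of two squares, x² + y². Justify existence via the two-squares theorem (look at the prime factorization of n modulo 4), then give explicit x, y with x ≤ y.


Step 1: Factor n = 59536 = 2^4 · 61^2.
Step 2: Check the mod-4 condition on each prime factor: 2 = 2 (special); 61 ≡ 1 (mod 4), exponent 2.
All primes ≡ 3 (mod 4) appear to even exponent (or don't appear), so by the two-squares theorem n IS expressible as a sum of two squares.
Step 3: Build a representation. Group n = k² · m with k = 4 and m = 61 · 61 = 3721 (a product of primes ≡ 1 (mod 4)); a representation of m scales to one of n via (k·x)² + (k·y)² = k²(x² + y²). Each prime p ≡ 1 (mod 4) is itself a sum of two squares; find a² by testing p − a² for a perfect square:
  61: 61 − 1² = 60, 61 − 2² = 57, 61 − 3² = 52, 61 − 4² = 45, 61 − 5² = 36 = 6² ⇒ 61 = 5² + 6².
  Combine using the Brahmagupta–Fibonacci identity (a² + b²)(c² + d²) = (ac − bd)² + (ad + bc)² = (ac + bd)² + (ad − bc)²:
  61 · 61 = 3721: from (5² + 6²)(5² + 6²), take (5·5 − 6·6, 5·6 + 6·5) = (25 − 36, 30 + 30) = (-11, 60); dropping signs (only squares matter) gives (11, 60); check 11² + 60² = 121 + 3600 = 3721 ✓.
  Scale by k = 4: (4·11, 4·60) = (44, 240).
Step 4: Order so x ≤ y and verify: 44² + 240² = 1936 + 57600 = 59536 = n. ✓

n = 59536 = 44² + 240² (one valid representation with x ≤ y).


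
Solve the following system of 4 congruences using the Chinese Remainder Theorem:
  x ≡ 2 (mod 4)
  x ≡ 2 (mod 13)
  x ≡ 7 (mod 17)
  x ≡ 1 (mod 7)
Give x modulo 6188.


Product of moduli M = 4 · 13 · 17 · 7 = 6188.
Merge one congruence at a time:
  Start: x ≡ 2 (mod 4).
  Combine with x ≡ 2 (mod 13); new modulus lcm = 52.
    Write x = 2 + 4·t and substitute into x ≡ 2 (mod 13): 4·t ≡ 2 − 2 = 0 (mod 13).
    The inverse of 4 mod 13 is 10 (since 4·10 = 40 = 3·13 + 1), so t ≡ 10·0 = 0 ≡ 0 (mod 13).
    Then x = 2 + 4·0 = 2, valid modulo lcm(4, 13) = 52: x ≡ 2 (mod 52).
  Combine with x ≡ 7 (mod 17); new modulus lcm = 884.
    Write x = 2 + 52·t and substitute into x ≡ 7 (mod 17): 52·t ≡ 7 − 2 = 5 (mod 17).
    Reduce coefficients mod 17: 1·t ≡ 5 (mod 17).
    So t ≡ 5 (mod 17).
    Then x = 2 + 52·5 = 262, valid modulo lcm(52, 17) = 884: x ≡ 262 (mod 884).
  Combine with x ≡ 1 (mod 7); new modulus lcm = 6188.
    Write x = 262 + 884·t and substitute into x ≡ 1 (mod 7): 884·t ≡ 1 − 262 = -261 (mod 7).
    Reduce coefficients mod 7: 2·t ≡ 5 (mod 7).
    The inverse of 2 mod 7 is 4 (since 2·4 = 8 = 1·7 + 1), so t ≡ 4·5 = 20 ≡ 6 (mod 7).
    Then x = 262 + 884·6 = 5566, valid modulo lcm(884, 7) = 6188: x ≡ 5566 (mod 6188).
Verify against each original: 5566 mod 4 = 2, 5566 mod 13 = 2, 5566 mod 17 = 7, 5566 mod 7 = 1.

x ≡ 5566 (mod 6188).


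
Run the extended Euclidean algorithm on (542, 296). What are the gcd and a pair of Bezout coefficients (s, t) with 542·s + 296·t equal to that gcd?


Euclidean algorithm on (542, 296) — divide until remainder is 0:
  542 = 1 · 296 + 246
  296 = 1 · 246 + 50
  246 = 4 · 50 + 46
  50 = 1 · 46 + 4
  46 = 11 · 4 + 2
  4 = 2 · 2 + 0
gcd(542, 296) = 2.
Track Bezout coefficients alongside the remainders: start with r₀ = 542 = a·1 + b·0 (s = 1, t = 0) and r₁ = 296 = a·0 + b·1 (s = 0, t = 1); each new remainder r_{k+1} = r_{k-1} − q_k·r_k inherits s_{k+1} = s_{k-1} − q_k·s_k, t_{k+1} = t_{k-1} − q_k·t_k, so r_k = a·s_k + b·t_k at every step:
  q = 1: r = 246, s = 1 − 1·0 = 1, t = 0 − 1·1 = -1  (check: 542·1 + 296·(-1) = 246)
  q = 1: r = 50, s = 0 − 1·1 = -1, t = 1 − 1·(-1) = 2  (check: 542·(-1) + 296·2 = 50)
  q = 4: r = 46, s = 1 − 4·(-1) = 5, t = -1 − 4·2 = -9  (check: 542·5 + 296·(-9) = 46)
  q = 1: r = 4, s = -1 − 1·5 = -6, t = 2 − 1·(-9) = 11  (check: 542·(-6) + 296·11 = 4)
  q = 11: r = 2, s = 5 − 11·(-6) = 71, t = -9 − 11·11 = -130  (check: 542·71 + 296·(-130) = 2)
The row with r = 2 (the gcd) gives the Bezout coefficients s = 71, t = -130.
Result: 542 · (71) + 296 · (-130) = 2.

gcd(542, 296) = 2; s = 71, t = -130 (check: 542·71 + 296·(-130) = 2).
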